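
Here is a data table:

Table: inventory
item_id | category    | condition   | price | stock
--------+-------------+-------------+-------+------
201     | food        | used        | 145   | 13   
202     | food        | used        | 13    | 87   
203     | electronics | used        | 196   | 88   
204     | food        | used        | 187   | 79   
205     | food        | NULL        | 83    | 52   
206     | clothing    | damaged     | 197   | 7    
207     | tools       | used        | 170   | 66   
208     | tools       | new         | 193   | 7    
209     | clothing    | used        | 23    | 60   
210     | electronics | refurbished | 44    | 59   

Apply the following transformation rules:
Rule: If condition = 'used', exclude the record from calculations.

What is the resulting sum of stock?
125

Step 1: Identify records where condition = 'used'
Step 2: The excluded records sum to 393
Step 3: Original total stock = 518
Step 4: Remaining total = 518 - 393 = 125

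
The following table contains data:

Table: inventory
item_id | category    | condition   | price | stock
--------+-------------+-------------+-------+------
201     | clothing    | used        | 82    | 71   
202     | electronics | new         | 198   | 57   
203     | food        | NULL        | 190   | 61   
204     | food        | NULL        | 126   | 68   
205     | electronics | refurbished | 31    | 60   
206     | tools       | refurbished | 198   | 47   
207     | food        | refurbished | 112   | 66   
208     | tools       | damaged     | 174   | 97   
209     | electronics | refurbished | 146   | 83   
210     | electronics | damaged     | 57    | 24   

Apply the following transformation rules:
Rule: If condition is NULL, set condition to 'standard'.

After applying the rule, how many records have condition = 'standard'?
2

Step 1: Count records where condition IS NULL
Step 2: Found 2 records with NULL condition
Step 3: These records will have condition set to 'standard'
Step 4: Records already having condition = 'standard': 0
Step 5: Answer: 2 + 0 = 2 records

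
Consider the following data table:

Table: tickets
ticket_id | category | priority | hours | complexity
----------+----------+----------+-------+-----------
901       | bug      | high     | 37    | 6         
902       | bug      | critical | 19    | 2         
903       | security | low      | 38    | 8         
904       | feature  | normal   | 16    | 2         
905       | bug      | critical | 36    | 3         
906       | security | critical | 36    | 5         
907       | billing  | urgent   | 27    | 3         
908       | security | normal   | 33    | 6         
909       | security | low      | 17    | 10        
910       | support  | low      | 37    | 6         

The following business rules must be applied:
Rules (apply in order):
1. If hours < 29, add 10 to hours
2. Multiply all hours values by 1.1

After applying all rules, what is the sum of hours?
369.6

Step 1: Apply Rule 1 - Add 10 to records with hours < 29
  - 4 records affected: 79 + (4 × 10) = 119
  - Unaffected records: 217
  - Sum after Rule 1: 336
Step 2: Apply Rule 2 - Multiply all by 1.1
  - 336 × 1.1 = 369.6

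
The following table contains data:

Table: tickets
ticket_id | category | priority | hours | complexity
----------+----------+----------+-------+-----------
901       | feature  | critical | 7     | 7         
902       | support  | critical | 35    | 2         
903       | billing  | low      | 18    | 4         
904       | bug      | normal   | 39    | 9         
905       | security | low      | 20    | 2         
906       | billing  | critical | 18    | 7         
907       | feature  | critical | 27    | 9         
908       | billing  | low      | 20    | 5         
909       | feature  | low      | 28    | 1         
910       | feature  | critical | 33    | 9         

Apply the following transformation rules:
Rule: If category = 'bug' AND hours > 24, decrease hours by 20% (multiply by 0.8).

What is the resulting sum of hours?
237.2

Step 1: Find records where category = 'bug' AND hours > 24
Step 2: 1 records match, summing to 39
Step 3: After multiplier: 39 × 0.8 = 31.2
Step 4: Unaffected records sum: 206
Step 5: Final sum = 31.2 + 206 = 237.2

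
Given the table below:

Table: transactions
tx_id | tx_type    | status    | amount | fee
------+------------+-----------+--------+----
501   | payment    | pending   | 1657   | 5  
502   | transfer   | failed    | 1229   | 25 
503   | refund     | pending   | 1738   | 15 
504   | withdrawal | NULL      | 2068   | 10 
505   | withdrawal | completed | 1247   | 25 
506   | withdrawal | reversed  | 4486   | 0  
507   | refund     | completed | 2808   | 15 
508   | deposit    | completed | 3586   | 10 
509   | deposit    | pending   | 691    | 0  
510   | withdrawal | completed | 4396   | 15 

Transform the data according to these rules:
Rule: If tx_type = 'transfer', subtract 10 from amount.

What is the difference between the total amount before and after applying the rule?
10

Step 1: Original sum of amount = 23906
Step 2: 1 records have tx_type = 'transfer'
Step 3: Each affected record changes by -10
Step 4: Total change = 1 × -10 = -10
Step 5: New sum = 23906 + -10 = 23896
Step 6: Difference = |23896 - 23906| = 10
        (Sum decreased by 10)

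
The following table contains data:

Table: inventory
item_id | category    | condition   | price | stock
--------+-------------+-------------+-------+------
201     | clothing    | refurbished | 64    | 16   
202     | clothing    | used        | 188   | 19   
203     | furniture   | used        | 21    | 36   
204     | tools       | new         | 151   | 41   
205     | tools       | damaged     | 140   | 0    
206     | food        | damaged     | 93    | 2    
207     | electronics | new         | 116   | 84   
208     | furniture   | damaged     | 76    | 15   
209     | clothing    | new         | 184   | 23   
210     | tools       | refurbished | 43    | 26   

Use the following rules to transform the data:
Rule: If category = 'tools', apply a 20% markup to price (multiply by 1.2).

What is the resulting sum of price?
1142.8

Step 1: Records with category = 'tools' have total price = 334
Step 2: Apply multiplier: 334 × 1.2 = 400.8
Step 3: Other records total: 742
Step 4: Final sum = 400.8 + 742 = 1142.8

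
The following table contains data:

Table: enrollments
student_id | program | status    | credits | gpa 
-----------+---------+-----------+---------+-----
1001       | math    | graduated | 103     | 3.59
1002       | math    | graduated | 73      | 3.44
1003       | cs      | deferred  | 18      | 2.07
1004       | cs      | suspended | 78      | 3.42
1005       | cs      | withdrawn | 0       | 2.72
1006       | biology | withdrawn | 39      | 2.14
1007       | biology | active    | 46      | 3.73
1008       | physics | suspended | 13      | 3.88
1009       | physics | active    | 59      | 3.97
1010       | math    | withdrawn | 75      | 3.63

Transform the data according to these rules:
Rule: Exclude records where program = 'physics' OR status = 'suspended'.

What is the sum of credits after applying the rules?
354

Step 1: Find records where program = 'physics' OR status = 'suspended'
Step 2: 3 records match, summing to 150
Step 3: Original sum: 504
Step 4: Remaining sum = 504 - 150 = 354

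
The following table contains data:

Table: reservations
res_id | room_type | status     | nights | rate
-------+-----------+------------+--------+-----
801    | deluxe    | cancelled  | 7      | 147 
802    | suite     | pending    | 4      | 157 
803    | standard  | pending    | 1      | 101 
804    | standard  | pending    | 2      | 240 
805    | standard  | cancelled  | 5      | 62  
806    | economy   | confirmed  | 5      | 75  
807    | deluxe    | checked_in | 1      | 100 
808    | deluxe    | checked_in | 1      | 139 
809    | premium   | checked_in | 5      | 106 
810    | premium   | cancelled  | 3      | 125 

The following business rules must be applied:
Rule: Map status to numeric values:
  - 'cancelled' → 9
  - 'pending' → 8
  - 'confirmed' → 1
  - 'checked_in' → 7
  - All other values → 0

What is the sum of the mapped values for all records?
73

Step 1: Apply mapping to each record
Step 2: Count by status:
  'cancelled': 3 records × 9 = 27
  'pending': 3 records × 8 = 24
  'confirmed': 1 records × 1 = 1
  'checked_in': 3 records × 7 = 21
Step 3: Sum all mapped values = 73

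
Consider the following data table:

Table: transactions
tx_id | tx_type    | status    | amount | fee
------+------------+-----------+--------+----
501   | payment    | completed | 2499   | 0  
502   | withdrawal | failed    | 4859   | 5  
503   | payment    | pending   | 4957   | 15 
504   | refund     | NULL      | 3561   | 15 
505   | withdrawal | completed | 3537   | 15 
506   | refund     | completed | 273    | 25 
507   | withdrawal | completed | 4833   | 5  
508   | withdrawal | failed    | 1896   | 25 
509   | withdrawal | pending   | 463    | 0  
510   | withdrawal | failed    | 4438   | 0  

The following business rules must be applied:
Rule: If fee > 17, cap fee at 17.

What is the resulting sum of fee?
89

Step 1: 2 records have fee > 17
Step 2: These records originally summed to 50
Step 3: After capping: 2 × 17 = 34
Step 4: Unaffected records sum: 55
Step 5: Final sum = 34 + 55 = 89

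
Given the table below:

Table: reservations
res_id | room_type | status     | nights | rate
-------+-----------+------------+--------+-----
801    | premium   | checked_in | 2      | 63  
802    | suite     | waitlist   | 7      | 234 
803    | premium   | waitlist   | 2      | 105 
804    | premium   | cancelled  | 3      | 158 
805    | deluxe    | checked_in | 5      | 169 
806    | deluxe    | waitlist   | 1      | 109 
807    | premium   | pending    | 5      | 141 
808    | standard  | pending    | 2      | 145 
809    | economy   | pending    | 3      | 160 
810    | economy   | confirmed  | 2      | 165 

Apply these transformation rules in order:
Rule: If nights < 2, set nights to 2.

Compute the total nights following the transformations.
33

Step 1: 1 records have nights < 2
Step 2: These records originally summed to 1
Step 3: After setting to minimum: 1 × 2 = 2
Step 4: Unaffected records sum: 31
Step 5: Final sum = 2 + 31 = 33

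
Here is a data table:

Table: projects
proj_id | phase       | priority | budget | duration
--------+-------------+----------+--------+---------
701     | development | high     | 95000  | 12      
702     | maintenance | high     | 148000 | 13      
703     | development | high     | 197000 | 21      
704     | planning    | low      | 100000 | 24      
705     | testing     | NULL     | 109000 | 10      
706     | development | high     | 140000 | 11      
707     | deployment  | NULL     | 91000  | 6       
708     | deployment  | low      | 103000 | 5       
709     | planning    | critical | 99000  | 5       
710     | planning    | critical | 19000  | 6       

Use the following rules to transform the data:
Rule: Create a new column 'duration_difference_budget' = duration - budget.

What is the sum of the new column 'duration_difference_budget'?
-1100887

Step 1: For each record, compute duration - budget
Example calculations:
  12 - 95000 = -94988
  13 - 148000 = -147987
  21 - 197000 = -196979
  ...
Step 2: Sum all derived values
Step 3: Total = -1100887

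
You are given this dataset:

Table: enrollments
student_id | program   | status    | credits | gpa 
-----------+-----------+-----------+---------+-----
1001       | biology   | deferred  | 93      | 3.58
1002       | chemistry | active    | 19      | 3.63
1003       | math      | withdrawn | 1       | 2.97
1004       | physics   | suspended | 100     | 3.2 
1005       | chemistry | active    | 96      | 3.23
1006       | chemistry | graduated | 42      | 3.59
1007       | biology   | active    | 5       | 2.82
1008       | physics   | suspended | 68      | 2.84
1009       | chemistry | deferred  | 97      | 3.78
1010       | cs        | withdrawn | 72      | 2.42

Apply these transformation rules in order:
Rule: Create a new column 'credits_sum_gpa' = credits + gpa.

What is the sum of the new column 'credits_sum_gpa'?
625.06

Step 1: For each record, compute credits + gpa
Example calculations:
  93 + 3.58 = 96.58
  19 + 3.63 = 22.63
  1 + 2.97 = 3.97
  ...
Step 2: Sum all derived values
Step 3: Total = 625.06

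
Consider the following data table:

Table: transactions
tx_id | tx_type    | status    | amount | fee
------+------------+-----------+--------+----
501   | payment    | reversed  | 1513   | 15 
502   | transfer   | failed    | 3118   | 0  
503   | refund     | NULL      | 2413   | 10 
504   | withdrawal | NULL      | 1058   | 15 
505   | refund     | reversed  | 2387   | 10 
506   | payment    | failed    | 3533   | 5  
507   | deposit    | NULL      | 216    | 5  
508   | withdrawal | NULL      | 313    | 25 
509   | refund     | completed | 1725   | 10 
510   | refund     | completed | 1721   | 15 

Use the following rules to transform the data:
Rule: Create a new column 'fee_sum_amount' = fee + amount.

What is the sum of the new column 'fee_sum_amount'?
18107

Step 1: For each record, compute fee + amount
Example calculations:
  15 + 1513 = 1528
  0 + 3118 = 3118
  10 + 2413 = 2423
  ...
Step 2: Sum all derived values
Step 3: Total = 18107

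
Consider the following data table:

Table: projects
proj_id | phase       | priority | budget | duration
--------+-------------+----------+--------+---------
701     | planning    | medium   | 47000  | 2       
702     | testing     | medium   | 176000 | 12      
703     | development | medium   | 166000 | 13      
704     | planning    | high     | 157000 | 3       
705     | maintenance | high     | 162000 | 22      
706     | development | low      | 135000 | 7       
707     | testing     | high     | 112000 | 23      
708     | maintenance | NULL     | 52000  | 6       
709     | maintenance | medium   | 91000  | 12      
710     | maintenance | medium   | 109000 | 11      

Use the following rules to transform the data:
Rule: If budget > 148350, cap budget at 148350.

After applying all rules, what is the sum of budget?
1139400

Step 1: 4 records have budget > 148350
Step 2: These records originally summed to 661000
Step 3: After capping: 4 × 148350 = 593400
Step 4: Unaffected records sum: 546000
Step 5: Final sum = 593400 + 546000 = 1139400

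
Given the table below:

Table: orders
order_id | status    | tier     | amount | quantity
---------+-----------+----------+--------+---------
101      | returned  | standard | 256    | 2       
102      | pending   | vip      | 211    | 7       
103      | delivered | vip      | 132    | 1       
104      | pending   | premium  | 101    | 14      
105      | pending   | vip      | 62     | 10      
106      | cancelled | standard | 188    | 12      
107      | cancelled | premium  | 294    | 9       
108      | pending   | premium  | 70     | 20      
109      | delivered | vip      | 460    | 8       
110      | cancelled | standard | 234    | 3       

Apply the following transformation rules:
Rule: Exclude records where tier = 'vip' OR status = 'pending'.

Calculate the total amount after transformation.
972

Step 1: Find records where tier = 'vip' OR status = 'pending'
Step 2: 6 records match, summing to 1036
Step 3: Original sum: 2008
Step 4: Remaining sum = 2008 - 1036 = 972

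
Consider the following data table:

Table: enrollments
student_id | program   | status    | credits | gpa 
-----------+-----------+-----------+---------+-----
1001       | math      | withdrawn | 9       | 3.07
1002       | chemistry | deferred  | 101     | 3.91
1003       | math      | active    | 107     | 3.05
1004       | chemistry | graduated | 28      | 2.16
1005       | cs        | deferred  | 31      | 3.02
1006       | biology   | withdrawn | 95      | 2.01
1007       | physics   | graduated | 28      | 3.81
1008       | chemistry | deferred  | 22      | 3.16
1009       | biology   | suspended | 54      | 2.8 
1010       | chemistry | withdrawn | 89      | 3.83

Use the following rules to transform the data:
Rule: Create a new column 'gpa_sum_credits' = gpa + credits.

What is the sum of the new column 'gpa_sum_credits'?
594.82

Step 1: For each record, compute gpa + credits
Example calculations:
  3.07 + 9 = 12.07
  3.91 + 101 = 104.91
  3.05 + 107 = 110.05
  ...
Step 2: Sum all derived values
Step 3: Total = 594.82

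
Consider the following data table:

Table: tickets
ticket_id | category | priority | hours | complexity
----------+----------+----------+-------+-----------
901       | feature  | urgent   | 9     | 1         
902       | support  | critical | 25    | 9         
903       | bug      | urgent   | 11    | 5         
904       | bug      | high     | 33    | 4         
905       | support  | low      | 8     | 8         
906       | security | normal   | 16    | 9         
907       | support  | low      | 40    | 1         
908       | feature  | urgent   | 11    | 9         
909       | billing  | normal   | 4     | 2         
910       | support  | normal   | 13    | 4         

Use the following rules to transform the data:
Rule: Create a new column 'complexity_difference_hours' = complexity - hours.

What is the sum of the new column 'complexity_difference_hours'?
-118

Step 1: For each record, compute complexity - hours
Example calculations:
  1 - 9 = -8
  9 - 25 = -16
  5 - 11 = -6
  ...
Step 2: Sum all derived values
Step 3: Total = -118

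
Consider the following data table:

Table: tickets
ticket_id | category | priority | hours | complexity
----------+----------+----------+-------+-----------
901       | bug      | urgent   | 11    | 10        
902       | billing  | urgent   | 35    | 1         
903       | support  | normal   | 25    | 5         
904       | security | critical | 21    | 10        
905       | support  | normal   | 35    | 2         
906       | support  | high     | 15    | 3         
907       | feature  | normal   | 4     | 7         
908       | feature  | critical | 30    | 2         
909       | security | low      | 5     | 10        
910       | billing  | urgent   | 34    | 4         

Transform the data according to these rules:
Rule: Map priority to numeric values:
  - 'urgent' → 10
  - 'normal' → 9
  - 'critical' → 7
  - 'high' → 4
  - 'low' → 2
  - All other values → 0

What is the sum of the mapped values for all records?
77

Step 1: Apply mapping to each record
Step 2: Count by status:
  'urgent': 3 records × 10 = 30
  'normal': 3 records × 9 = 27
  'critical': 2 records × 7 = 14
  'high': 1 records × 4 = 4
  'low': 1 records × 2 = 2
Step 3: Sum all mapped values = 77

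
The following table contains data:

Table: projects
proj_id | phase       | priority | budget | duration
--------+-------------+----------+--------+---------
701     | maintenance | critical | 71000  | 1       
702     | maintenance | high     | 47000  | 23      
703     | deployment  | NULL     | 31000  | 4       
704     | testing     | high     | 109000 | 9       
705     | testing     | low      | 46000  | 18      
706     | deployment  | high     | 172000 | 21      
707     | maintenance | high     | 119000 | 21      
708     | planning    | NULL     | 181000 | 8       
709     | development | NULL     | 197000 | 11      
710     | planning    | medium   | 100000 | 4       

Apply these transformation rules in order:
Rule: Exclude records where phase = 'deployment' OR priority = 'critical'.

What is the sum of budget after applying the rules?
799000

Step 1: Find records where phase = 'deployment' OR priority = 'critical'
Step 2: 3 records match, summing to 274000
Step 3: Original sum: 1073000
Step 4: Remaining sum = 1073000 - 274000 = 799000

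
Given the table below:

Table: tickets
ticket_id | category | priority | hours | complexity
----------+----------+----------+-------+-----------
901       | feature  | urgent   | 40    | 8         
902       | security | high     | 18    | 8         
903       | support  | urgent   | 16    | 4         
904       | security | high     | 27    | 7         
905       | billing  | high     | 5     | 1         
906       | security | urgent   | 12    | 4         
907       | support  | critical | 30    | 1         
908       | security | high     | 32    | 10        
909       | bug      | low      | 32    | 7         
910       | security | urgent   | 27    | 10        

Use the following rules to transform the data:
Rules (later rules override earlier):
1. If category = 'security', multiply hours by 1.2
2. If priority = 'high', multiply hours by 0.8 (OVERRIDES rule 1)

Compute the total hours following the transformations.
230.4

Step 1: Rule 2 takes priority for records with priority = 'high'
  - 4 records: 82 × 0.8 = 65.6
Step 2: Rule 1 applies to remaining records with category = 'security'
  - 2 records: 39 × 1.2 = 46.8
Step 3: Other records unchanged: 118
Step 4: Final sum = 65.6 + 46.8 + 118 = 230.4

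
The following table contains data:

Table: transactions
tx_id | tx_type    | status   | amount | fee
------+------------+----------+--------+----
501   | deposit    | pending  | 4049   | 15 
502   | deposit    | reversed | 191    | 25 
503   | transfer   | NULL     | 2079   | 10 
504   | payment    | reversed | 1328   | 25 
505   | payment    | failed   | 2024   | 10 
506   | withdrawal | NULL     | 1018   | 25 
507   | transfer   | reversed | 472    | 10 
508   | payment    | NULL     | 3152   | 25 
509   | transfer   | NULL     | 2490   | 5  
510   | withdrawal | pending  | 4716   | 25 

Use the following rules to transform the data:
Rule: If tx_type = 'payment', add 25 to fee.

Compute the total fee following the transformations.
250

Step 1: Count records where tx_type = 'payment': 3
Step 2: Total bonus added: 3 × 25 = 75
Step 3: Original sum of fee: 175
Step 4: Final sum = 175 + 75 = 250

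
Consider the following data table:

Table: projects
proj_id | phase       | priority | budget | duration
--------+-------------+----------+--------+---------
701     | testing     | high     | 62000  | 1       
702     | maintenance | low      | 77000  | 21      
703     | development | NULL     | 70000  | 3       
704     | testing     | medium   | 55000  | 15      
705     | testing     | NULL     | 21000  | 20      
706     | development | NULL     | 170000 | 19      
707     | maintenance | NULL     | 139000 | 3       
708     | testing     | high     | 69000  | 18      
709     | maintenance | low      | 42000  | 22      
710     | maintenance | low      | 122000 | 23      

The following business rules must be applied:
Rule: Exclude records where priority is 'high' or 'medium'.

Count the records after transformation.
7

Step 1: Count records to exclude
  - 2 (high) + 1 (medium) = 3 records
Step 2: Total records: 10
Step 3: Remaining = 10 - 3 = 7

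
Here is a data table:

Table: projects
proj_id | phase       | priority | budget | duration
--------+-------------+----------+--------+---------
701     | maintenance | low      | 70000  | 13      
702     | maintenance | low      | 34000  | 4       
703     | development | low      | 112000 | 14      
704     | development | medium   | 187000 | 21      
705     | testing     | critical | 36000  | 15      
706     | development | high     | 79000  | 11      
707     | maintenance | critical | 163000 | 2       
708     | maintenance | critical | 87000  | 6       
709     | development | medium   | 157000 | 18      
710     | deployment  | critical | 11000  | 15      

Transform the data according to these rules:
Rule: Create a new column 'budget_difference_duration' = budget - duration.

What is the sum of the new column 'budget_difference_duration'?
935881

Step 1: For each record, compute budget - duration
Example calculations:
  70000 - 13 = 69987
  34000 - 4 = 33996
  112000 - 14 = 111986
  ...
Step 2: Sum all derived values
Step 3: Total = 935881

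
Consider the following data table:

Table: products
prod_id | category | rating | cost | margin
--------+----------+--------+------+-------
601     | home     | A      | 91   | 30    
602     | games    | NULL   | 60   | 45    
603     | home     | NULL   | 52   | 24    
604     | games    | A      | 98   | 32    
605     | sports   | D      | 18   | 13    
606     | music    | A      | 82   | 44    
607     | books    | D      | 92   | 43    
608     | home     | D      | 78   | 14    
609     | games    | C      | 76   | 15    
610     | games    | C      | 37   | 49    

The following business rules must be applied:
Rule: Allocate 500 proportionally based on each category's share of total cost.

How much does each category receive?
books: 67.25, games: 198.1, home: 161.55, music: 59.94, sports: 13.16

Step 1: Calculate total cost = 684
Step 2: Calculate each category's proportion:
  books: 92/684 = 13.45% → 67.25
  games: 271/684 = 39.62% → 198.1
  home: 221/684 = 32.31% → 161.55
  music: 82/684 = 11.99% → 59.94
  sports: 18/684 = 2.63% → 13.16
Step 3: Verify: sum of allocations ≈ 500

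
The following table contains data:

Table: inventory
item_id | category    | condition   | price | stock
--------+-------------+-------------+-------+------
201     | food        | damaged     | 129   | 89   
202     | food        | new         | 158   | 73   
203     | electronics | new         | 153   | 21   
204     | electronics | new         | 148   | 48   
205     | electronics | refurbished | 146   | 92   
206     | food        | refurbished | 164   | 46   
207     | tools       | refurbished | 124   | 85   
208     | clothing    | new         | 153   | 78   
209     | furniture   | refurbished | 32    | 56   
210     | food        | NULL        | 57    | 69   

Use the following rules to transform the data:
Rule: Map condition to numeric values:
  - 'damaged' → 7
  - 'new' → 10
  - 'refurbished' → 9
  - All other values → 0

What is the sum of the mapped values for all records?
83

Step 1: Apply mapping to each record
Step 2: Count by status:
  'damaged': 1 records × 7 = 7
  'new': 4 records × 10 = 40
  'refurbished': 4 records × 9 = 36
Step 3: Sum all mapped values = 83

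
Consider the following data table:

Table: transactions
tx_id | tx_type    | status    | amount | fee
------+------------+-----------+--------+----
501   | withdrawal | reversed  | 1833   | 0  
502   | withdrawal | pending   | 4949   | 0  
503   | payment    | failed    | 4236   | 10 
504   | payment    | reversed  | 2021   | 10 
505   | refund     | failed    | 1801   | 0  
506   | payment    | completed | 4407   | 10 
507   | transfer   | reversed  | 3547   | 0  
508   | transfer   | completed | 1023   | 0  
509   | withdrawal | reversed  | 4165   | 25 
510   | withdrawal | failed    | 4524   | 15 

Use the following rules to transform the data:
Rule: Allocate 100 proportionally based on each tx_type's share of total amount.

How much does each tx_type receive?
payment: 32.81, refund: 5.54, transfer: 14.06, withdrawal: 47.59

Step 1: Calculate total amount = 32506
Step 2: Calculate each tx_type's proportion:
  payment: 10664/32506 = 32.81% → 32.81
  refund: 1801/32506 = 5.54% → 5.54
  transfer: 4570/32506 = 14.06% → 14.06
  withdrawal: 15471/32506 = 47.59% → 47.59
Step 3: Verify: sum of allocations ≈ 100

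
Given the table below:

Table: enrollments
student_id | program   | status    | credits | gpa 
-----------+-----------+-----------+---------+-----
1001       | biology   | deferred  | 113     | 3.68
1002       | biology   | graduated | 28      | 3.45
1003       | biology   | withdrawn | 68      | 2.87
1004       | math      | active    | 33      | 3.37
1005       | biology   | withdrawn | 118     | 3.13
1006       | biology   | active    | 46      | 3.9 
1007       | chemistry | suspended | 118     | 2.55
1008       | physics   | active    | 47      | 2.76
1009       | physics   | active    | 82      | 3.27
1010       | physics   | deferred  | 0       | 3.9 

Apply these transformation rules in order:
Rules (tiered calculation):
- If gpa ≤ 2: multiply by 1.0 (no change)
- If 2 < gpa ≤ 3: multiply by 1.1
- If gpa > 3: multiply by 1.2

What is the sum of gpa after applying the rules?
38.64

Step 1: Tier 1 (gpa ≤ 2): 0 records, sum = 0 × 1.0 = 0.0
Step 2: Tier 2 (2 < gpa ≤ 3): 3 records, sum = 8.18 × 1.1 = 9.0
Step 3: Tier 3 (gpa > 3): 7 records, sum = 24.7 × 1.2 = 29.64
Step 4: Final sum = 0.0 + 9.0 + 29.64 = 38.64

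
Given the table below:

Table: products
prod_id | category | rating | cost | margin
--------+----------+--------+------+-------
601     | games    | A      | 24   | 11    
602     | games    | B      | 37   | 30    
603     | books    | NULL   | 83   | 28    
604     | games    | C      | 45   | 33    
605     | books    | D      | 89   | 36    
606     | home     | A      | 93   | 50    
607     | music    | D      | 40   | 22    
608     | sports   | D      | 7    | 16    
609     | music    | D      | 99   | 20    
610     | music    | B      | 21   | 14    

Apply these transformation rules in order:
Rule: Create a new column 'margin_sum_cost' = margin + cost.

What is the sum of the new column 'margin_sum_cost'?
798

Step 1: For each record, compute margin + cost
Example calculations:
  11 + 24 = 35
  30 + 37 = 67
  28 + 83 = 111
  ...
Step 2: Sum all derived values
Step 3: Total = 798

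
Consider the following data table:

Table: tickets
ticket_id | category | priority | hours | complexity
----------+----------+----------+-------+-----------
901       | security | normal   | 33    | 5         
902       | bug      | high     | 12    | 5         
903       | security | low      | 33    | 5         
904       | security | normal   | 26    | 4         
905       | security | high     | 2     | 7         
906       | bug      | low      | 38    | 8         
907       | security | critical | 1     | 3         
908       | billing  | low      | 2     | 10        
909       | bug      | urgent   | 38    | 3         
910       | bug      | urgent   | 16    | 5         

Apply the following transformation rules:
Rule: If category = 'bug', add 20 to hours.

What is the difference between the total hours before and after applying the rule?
80

Step 1: Original sum of hours = 201
Step 2: 4 records have category = 'bug'
Step 3: Each affected record changes by 20
Step 4: Total change = 4 × 20 = 80
Step 5: New sum = 201 + 80 = 281
Step 6: Difference = |281 - 201| = 80
        (Sum increased by 80)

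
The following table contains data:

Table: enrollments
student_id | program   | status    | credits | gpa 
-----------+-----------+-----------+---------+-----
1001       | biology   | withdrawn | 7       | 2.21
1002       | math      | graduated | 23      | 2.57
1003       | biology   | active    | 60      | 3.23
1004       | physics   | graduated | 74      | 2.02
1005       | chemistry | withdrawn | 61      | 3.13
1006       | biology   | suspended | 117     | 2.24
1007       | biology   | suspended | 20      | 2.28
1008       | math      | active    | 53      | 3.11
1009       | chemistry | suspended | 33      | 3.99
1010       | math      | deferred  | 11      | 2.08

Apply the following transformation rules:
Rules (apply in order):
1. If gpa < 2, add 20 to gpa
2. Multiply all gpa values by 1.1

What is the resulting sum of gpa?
29.55

Step 1: Apply Rule 1 - Add 20 to records with gpa < 2
  - 0 records affected: 0 + (0 × 20) = 0
  - Unaffected records: 26.86
  - Sum after Rule 1: 26.86
Step 2: Apply Rule 2 - Multiply all by 1.1
  - 26.86 × 1.1 = 29.55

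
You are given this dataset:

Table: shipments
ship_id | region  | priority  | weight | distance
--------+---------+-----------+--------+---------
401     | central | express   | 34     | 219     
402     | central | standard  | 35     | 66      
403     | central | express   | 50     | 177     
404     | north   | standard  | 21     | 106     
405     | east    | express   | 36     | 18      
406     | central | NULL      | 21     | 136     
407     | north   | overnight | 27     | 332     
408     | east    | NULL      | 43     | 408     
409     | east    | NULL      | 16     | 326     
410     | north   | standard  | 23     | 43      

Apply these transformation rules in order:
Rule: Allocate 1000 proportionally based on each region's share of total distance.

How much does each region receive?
central: 326.6, east: 410.7, north: 262.7

Step 1: Calculate total distance = 1831
Step 2: Calculate each region's proportion:
  central: 598/1831 = 32.66% → 326.6
  east: 752/1831 = 41.07% → 410.7
  north: 481/1831 = 26.27% → 262.7
Step 3: Verify: sum of allocations ≈ 1000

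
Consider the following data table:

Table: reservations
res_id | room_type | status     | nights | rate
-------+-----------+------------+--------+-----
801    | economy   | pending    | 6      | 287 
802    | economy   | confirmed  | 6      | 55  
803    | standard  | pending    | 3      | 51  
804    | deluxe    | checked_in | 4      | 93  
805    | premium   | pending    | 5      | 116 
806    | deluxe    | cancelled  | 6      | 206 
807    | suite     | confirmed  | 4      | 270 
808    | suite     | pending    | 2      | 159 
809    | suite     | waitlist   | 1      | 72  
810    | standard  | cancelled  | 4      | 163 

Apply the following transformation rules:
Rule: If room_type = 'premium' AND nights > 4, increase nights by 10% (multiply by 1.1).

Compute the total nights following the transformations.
41.5

Step 1: Find records where room_type = 'premium' AND nights > 4
Step 2: 1 records match, summing to 5
Step 3: After multiplier: 5 × 1.1 = 5.5
Step 4: Unaffected records sum: 36
Step 5: Final sum = 5.5 + 36 = 41.5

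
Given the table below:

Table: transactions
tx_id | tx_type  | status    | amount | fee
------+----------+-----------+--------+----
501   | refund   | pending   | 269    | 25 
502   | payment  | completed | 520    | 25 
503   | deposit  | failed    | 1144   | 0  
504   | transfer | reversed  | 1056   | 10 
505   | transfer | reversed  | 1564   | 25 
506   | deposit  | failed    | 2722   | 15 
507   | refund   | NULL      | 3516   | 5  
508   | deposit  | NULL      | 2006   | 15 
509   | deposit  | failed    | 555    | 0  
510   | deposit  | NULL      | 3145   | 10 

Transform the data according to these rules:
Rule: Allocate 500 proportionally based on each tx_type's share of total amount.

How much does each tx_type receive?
deposit: 290.11, payment: 15.76, refund: 114.72, transfer: 79.41

Step 1: Calculate total amount = 16497
Step 2: Calculate each tx_type's proportion:
  deposit: 9572/16497 = 58.02% → 290.11
  payment: 520/16497 = 3.15% → 15.76
  refund: 3785/16497 = 22.94% → 114.72
  transfer: 2620/16497 = 15.88% → 79.41
Step 3: Verify: sum of allocations ≈ 500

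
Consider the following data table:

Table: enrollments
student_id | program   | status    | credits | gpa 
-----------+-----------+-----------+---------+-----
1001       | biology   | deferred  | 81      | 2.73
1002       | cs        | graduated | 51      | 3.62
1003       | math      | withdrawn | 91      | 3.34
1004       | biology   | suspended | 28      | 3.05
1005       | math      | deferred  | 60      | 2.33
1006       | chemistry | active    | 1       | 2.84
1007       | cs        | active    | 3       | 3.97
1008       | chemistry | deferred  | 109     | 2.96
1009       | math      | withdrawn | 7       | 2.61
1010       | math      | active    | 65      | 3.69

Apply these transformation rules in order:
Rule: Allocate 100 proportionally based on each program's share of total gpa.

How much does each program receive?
biology: 18.56, chemistry: 18.63, cs: 24.37, math: 38.44

Step 1: Calculate total gpa = 31.14
Step 2: Calculate each program's proportion:
  biology: 5.78/31.14 = 18.56% → 18.56
  chemistry: 5.8/31.14 = 18.63% → 18.63
  cs: 7.59/31.14 = 24.37% → 24.37
  math: 11.97/31.14 = 38.44% → 38.44
Step 3: Verify: sum of allocations ≈ 100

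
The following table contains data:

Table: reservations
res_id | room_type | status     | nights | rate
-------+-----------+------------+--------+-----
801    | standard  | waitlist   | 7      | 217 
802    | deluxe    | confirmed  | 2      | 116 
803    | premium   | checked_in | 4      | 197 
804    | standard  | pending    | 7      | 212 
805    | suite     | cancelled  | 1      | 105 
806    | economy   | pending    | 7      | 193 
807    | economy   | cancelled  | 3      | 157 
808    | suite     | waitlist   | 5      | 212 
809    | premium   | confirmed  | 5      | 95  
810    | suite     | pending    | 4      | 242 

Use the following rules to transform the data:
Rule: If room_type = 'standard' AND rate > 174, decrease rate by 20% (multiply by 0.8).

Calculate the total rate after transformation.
1660.2

Step 1: Find records where room_type = 'standard' AND rate > 174
Step 2: 2 records match, summing to 429
Step 3: After multiplier: 429 × 0.8 = 343.2
Step 4: Unaffected records sum: 1317
Step 5: Final sum = 343.2 + 1317 = 1660.2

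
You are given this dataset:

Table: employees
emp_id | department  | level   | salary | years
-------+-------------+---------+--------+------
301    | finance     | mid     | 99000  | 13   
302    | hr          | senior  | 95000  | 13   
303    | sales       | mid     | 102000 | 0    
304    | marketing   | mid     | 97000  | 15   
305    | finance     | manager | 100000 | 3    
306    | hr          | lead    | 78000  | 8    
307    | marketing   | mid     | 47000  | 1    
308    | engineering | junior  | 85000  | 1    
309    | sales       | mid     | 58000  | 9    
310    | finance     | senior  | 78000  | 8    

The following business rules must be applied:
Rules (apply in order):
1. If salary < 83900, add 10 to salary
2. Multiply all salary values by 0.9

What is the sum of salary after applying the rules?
755136.0

Step 1: Apply Rule 1 - Add 10 to records with salary < 83900
  - 4 records affected: 261000 + (4 × 10) = 261040
  - Unaffected records: 578000
  - Sum after Rule 1: 839040
Step 2: Apply Rule 2 - Multiply all by 0.9
  - 839040 × 0.9 = 755136.0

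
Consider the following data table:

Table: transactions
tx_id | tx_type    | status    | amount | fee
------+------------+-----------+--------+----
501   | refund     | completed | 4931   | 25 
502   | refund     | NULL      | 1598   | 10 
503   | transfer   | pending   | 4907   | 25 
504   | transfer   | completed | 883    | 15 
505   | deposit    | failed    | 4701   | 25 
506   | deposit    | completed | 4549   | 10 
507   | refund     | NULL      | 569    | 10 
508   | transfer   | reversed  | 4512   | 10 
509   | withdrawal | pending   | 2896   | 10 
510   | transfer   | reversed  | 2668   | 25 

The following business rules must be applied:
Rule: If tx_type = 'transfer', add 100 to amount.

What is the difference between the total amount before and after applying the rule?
400

Step 1: Original sum of amount = 32214
Step 2: 4 records have tx_type = 'transfer'
Step 3: Each affected record changes by 100
Step 4: Total change = 4 × 100 = 400
Step 5: New sum = 32214 + 400 = 32614
Step 6: Difference = |32614 - 32214| = 400
        (Sum increased by 400)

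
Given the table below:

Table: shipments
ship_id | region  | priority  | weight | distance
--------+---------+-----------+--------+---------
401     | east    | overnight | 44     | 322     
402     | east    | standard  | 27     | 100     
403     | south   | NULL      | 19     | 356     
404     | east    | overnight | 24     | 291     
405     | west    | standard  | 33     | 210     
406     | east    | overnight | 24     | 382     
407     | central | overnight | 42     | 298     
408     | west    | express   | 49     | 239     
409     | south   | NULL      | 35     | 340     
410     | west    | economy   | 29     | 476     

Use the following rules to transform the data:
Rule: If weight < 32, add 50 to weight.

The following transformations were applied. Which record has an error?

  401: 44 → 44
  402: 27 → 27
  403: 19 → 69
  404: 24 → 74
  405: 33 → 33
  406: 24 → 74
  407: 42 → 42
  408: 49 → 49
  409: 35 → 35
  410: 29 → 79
Record 402 has an error. The correct transformed value should be 77, not 27.

Step 1: Check each record against the rule
Step 2: Record 402 has weight = 27
Step 3: Since 27 < 32, the bonus should have been applied
Step 4: Correct value = 77, but claimed value = 27
Conclusion: Record 402 has the error.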